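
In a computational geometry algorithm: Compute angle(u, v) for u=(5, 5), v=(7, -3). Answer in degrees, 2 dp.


u.v = 20, |u| = sqrt(50) = 7.0711, |v| = sqrt(58) = 7.6158
cos(theta) = u.v/(|u||v|) = 20/sqrt(2900) = 0.371391
theta = acos(0.371391) = 68.2 degrees

68.2 degrees


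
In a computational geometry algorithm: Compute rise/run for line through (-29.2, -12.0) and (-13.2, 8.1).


slope = (y2-y1)/(x2-x1) = (8.1-(-12))/((-13.2)-(-29.2)) = 20.1/16 = 1.2563

1.2563


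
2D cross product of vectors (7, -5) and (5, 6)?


u x v = u_x*v_y - u_y*v_x = 7*6 - (-5)*5
= 42 - (-25) = 67

67


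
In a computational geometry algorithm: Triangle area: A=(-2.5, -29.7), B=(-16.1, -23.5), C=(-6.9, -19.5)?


Area = |x_A(y_B-y_C) + x_B(y_C-y_A) + x_C(y_A-y_B)|/2
= |10 + (-164.22) + 42.78|/2
= 111.44/2 = 55.72

55.72


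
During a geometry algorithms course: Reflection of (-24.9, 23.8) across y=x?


Reflection over y=x: (x,y) -> (y,x)
(-24.9, 23.8) -> (23.8, -24.9)

(23.8, -24.9)


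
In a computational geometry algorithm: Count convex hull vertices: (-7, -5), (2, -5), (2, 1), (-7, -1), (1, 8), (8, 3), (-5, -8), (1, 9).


Convex hull vertices (CCW): (-7, -5), (-5, -8), (2, -5), (8, 3), (1, 9), (-7, -1)
Count = 6

6


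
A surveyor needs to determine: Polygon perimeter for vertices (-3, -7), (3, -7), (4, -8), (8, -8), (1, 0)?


Sides: (-3, -7)->(3, -7): sqrt(36) = 6, (3, -7)->(4, -8): sqrt(2) = 1.414214, (4, -8)->(8, -8): sqrt(16) = 4, (8, -8)->(1, 0): sqrt(113) = 10.630146, (1, 0)->(-3, -7): sqrt(65) = 8.062258
Sum = 30.106618
Perimeter = 30.1066

30.1066


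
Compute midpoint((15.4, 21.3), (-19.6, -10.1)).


M = ((15.4+(-19.6))/2, (21.3+(-10.1))/2)
= (-2.1, 5.6)

(-2.1, 5.6)


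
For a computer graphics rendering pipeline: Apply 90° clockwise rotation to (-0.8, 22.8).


90° CW: (x,y) -> (y, -x)
(-0.8,22.8) -> (22.8, 0.8)

(22.8, 0.8)


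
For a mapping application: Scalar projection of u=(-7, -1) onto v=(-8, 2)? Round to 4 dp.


u.v = 54, |v| = sqrt(68) = 8.2462
Scalar projection = u.v / |v| = 54 / sqrt(68) = 6.5485

6.5485


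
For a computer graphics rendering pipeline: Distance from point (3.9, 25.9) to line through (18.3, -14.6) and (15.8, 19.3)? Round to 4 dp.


|cross product| = 386.91
|line direction| = sqrt(1155.46) = 33.9921
Distance = 386.91/sqrt(1155.46) = 11.3824

11.3824


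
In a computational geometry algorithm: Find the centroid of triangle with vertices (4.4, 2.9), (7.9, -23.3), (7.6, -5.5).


Centroid = ((x_A+x_B+x_C)/3, (y_A+y_B+y_C)/3)
= ((4.4+7.9+7.6)/3, (2.9+(-23.3)+(-5.5))/3)
= (6.6333, -8.6333)

(6.6333, -8.6333)


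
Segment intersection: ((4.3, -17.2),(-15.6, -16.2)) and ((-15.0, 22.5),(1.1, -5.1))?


Cross products: d1=-106.49, d2=-639.63, d3=-770.73, d4=-237.59
d1*d2 < 0 and d3*d4 < 0? no

No, they don't intersect


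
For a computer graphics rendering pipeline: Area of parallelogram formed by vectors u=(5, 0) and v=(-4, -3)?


|u x v| = |5*(-3) - 0*(-4)|
= |(-15) - 0| = 15

15


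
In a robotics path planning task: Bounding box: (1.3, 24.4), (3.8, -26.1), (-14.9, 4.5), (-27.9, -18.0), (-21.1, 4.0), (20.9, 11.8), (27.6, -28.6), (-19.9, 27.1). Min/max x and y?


x range: [-27.9, 27.6]
y range: [-28.6, 27.1]
Bounding box: (-27.9,-28.6) to (27.6,27.1)

(-27.9,-28.6) to (27.6,27.1)


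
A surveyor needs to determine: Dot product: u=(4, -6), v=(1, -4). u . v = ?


u . v = u_x*v_x + u_y*v_y = 4*1 + (-6)*(-4)
= 4 + 24 = 28

28


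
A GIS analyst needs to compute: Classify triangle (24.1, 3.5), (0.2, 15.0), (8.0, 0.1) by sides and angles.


Side lengths squared: AB^2=703.46, BC^2=282.85, CA^2=270.77
Sorted: [270.77, 282.85, 703.46]
By sides: Scalene, By angles: Obtuse

Scalene, Obtuse


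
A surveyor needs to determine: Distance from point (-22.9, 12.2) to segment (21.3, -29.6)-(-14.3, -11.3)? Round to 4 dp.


Project P onto AB: t = 1 (clamped to [0,1])
Closest point on segment: (-14.3, -11.3)
Distance: 25.0242

25.0242


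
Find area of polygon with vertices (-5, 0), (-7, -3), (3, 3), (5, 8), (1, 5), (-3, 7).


Shoelace sum: ((-5)*(-3) - (-7)*0) + ((-7)*3 - 3*(-3)) + (3*8 - 5*3) + (5*5 - 1*8) + (1*7 - (-3)*5) + ((-3)*0 - (-5)*7)
= 86
Area = |86|/2 = 43

43


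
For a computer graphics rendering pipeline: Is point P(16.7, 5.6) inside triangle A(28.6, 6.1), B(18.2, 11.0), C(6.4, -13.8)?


Cross products: AB x AP = 63.51, BC x BP = 26.52, CA x CP = 225.71
All same sign? yes

Yes, inside


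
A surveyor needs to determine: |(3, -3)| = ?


|u| = sqrt(3^2 + (-3)^2) = sqrt(18) = 4.2426

4.2426


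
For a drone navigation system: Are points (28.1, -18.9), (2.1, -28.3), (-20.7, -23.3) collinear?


Cross product: (2.1-28.1)*((-23.3)-(-18.9)) - ((-28.3)-(-18.9))*((-20.7)-28.1)
= -344.32

No, not collinear


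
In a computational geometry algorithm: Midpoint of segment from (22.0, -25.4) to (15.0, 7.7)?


M = ((22+15)/2, ((-25.4)+7.7)/2)
= (18.5, -8.85)

(18.5, -8.85)


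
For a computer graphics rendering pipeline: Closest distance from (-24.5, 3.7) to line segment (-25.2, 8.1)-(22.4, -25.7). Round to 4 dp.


Project P onto AB: t = 0.0534 (clamped to [0,1])
Closest point on segment: (-22.6576, 6.2947)
Distance: 3.1823

3.1823


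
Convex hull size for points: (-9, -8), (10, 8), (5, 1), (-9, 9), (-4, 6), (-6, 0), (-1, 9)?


Convex hull vertices (CCW): (-9, -8), (5, 1), (10, 8), (-1, 9), (-9, 9)
Count = 5

5


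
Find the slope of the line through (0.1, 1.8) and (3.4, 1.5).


slope = (y2-y1)/(x2-x1) = (1.5-1.8)/(3.4-0.1) = (-0.3)/3.3 = -0.0909

-0.0909


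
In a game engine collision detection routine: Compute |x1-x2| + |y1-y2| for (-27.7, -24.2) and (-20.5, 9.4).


|(-27.7)-(-20.5)| + |(-24.2)-9.4| = 7.2 + 33.6 = 40.8

40.8


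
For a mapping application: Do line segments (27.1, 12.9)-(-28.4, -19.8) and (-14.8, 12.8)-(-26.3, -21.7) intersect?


Cross products: d1=1444.4, d2=-94.3, d3=-1364.58, d4=174.12
d1*d2 < 0 and d3*d4 < 0? yes

Yes, they intersect


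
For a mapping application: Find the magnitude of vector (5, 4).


|u| = sqrt(5^2 + 4^2) = sqrt(41) = 6.4031

6.4031


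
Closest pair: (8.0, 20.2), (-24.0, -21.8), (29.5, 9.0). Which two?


d(P0,P1) = 52.8015, d(P0,P2) = 24.2423, d(P1,P2) = 61.7324
Closest: P0 and P2

Closest pair: (8.0, 20.2) and (29.5, 9.0), distance = 24.2423


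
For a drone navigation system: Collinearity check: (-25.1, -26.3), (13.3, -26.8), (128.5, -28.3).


Cross product: (13.3-(-25.1))*((-28.3)-(-26.3)) - ((-26.8)-(-26.3))*(128.5-(-25.1))
= 0

Yes, collinear


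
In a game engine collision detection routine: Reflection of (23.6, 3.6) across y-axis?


Reflection over y-axis: (x,y) -> (-x,y)
(23.6, 3.6) -> (-23.6, 3.6)

(-23.6, 3.6)


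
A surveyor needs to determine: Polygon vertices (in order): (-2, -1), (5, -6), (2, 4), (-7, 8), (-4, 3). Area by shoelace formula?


Shoelace sum: ((-2)*(-6) - 5*(-1)) + (5*4 - 2*(-6)) + (2*8 - (-7)*4) + ((-7)*3 - (-4)*8) + ((-4)*(-1) - (-2)*3)
= 114
Area = |114|/2 = 57

57


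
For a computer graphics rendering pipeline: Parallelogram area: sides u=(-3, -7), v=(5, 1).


|u x v| = |(-3)*1 - (-7)*5|
= |(-3) - (-35)| = 32

32


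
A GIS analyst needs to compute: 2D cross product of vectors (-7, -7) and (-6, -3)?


u x v = u_x*v_y - u_y*v_x = (-7)*(-3) - (-7)*(-6)
= 21 - 42 = -21

-21


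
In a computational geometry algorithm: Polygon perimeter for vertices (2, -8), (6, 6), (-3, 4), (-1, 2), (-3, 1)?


Sides: (2, -8)->(6, 6): sqrt(212) = 14.56022, (6, 6)->(-3, 4): sqrt(85) = 9.219544, (-3, 4)->(-1, 2): sqrt(8) = 2.828427, (-1, 2)->(-3, 1): sqrt(5) = 2.236068, (-3, 1)->(2, -8): sqrt(106) = 10.29563
Sum = 39.139889
Perimeter = 39.1399

39.1399


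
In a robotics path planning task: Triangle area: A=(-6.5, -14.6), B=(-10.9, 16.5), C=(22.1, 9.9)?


Area = |x_A(y_B-y_C) + x_B(y_C-y_A) + x_C(y_A-y_B)|/2
= |(-42.9) + (-267.05) + (-687.31)|/2
= 997.26/2 = 498.63

498.63


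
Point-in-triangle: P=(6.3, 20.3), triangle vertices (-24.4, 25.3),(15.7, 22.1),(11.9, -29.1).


Cross products: AB x AP = -102.26, BC x BP = -474.44, CA x CP = -1488.58
All same sign? yes

Yes, inside


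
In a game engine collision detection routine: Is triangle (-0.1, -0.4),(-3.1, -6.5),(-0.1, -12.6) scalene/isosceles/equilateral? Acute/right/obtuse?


Side lengths squared: AB^2=46.21, BC^2=46.21, CA^2=148.84
Sorted: [46.21, 46.21, 148.84]
By sides: Isosceles, By angles: Obtuse

Isosceles, Obtuse


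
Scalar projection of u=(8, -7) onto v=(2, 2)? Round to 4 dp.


u.v = 2, |v| = sqrt(8) = 2.8284
Scalar projection = u.v / |v| = 2 / sqrt(8) = 0.7071

0.7071


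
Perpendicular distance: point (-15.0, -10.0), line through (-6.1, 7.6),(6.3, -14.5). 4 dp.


|cross product| = 414.93
|line direction| = sqrt(642.17) = 25.3411
Distance = 414.93/sqrt(642.17) = 16.3738

16.3738


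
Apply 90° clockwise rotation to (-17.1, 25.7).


90° CW: (x,y) -> (y, -x)
(-17.1,25.7) -> (25.7, 17.1)

(25.7, 17.1)


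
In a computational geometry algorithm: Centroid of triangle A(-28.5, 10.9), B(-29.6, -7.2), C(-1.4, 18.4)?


Centroid = ((x_A+x_B+x_C)/3, (y_A+y_B+y_C)/3)
= (((-28.5)+(-29.6)+(-1.4))/3, (10.9+(-7.2)+18.4)/3)
= (-19.8333, 7.3667)

(-19.8333, 7.3667)


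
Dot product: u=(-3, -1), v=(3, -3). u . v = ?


u . v = u_x*v_x + u_y*v_y = (-3)*3 + (-1)*(-3)
= (-9) + 3 = -6

-6


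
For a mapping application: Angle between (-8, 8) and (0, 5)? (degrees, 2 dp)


u.v = 40, |u| = sqrt(128) = 11.3137, |v| = sqrt(25) = 5
cos(theta) = u.v/(|u||v|) = 40/sqrt(3200) = 0.707107
theta = acos(0.707107) = 45 degrees

45 degrees


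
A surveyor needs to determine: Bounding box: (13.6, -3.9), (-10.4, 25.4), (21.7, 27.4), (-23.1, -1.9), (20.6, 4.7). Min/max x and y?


x range: [-23.1, 21.7]
y range: [-3.9, 27.4]
Bounding box: (-23.1,-3.9) to (21.7,27.4)

(-23.1,-3.9) to (21.7,27.4)


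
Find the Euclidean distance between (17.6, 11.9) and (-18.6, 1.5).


dx=-36.2, dy=-10.4
d^2 = (-36.2)^2 + (-10.4)^2 = 1418.6
d = sqrt(1418.6) = 37.6643

37.6643


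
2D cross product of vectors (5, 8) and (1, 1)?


u x v = u_x*v_y - u_y*v_x = 5*1 - 8*1
= 5 - 8 = -3

-3


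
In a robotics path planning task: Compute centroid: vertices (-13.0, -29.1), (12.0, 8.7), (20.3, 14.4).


Centroid = ((x_A+x_B+x_C)/3, (y_A+y_B+y_C)/3)
= (((-13)+12+20.3)/3, ((-29.1)+8.7+14.4)/3)
= (6.4333, -2)

(6.4333, -2)


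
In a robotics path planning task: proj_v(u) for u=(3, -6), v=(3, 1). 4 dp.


u.v = 3, |v| = sqrt(10) = 3.1623
Scalar projection = u.v / |v| = 3 / sqrt(10) = 0.9487

0.9487


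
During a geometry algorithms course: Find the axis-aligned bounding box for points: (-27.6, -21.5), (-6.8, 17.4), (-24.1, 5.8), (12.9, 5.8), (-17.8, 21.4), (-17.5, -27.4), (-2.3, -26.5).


x range: [-27.6, 12.9]
y range: [-27.4, 21.4]
Bounding box: (-27.6,-27.4) to (12.9,21.4)

(-27.6,-27.4) to (12.9,21.4)


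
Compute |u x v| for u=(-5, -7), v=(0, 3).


|u x v| = |(-5)*3 - (-7)*0|
= |(-15) - 0| = 15

15


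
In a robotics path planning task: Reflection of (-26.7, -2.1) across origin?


Reflection over origin: (x,y) -> (-x,-y)
(-26.7, -2.1) -> (26.7, 2.1)

(26.7, 2.1)


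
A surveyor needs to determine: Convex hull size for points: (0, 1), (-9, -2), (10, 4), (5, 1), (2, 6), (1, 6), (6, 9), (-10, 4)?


Convex hull vertices (CCW): (-10, 4), (-9, -2), (5, 1), (10, 4), (6, 9)
Count = 5

5


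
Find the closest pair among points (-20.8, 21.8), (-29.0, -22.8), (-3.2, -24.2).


d(P0,P1) = 45.3475, d(P0,P2) = 49.252, d(P1,P2) = 25.838
Closest: P1 and P2

Closest pair: (-29.0, -22.8) and (-3.2, -24.2), distance = 25.838


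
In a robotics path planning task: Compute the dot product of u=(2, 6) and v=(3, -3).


u . v = u_x*v_x + u_y*v_y = 2*3 + 6*(-3)
= 6 + (-18) = -12

-12


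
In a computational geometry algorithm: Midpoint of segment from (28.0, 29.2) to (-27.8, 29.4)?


M = ((28+(-27.8))/2, (29.2+29.4)/2)
= (0.1, 29.3)

(0.1, 29.3)


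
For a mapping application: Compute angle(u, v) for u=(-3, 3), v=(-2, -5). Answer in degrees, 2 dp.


u.v = -9, |u| = sqrt(18) = 4.2426, |v| = sqrt(29) = 5.3852
cos(theta) = u.v/(|u||v|) = -9/sqrt(522) = -0.393919
theta = acos(-0.393919) = 113.2 degrees

113.2 degrees


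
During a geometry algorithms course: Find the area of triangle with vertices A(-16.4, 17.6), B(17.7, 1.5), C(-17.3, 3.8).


Area = |x_A(y_B-y_C) + x_B(y_C-y_A) + x_C(y_A-y_B)|/2
= |37.72 + (-244.26) + (-278.53)|/2
= 485.07/2 = 242.535

242.535


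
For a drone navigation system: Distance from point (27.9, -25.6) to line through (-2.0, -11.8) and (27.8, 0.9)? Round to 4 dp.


|cross product| = 790.97
|line direction| = sqrt(1049.33) = 32.3934
Distance = 790.97/sqrt(1049.33) = 24.4177

24.4177


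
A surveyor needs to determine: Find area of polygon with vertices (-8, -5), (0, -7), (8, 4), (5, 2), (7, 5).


Shoelace sum: ((-8)*(-7) - 0*(-5)) + (0*4 - 8*(-7)) + (8*2 - 5*4) + (5*5 - 7*2) + (7*(-5) - (-8)*5)
= 124
Area = |124|/2 = 62

62


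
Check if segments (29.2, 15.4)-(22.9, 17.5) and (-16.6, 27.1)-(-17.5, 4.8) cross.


Cross products: d1=1031.87, d2=889.49, d3=22.47, d4=164.85
d1*d2 < 0 and d3*d4 < 0? no

No, they don't intersect


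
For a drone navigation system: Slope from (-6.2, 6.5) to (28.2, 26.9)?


slope = (y2-y1)/(x2-x1) = (26.9-6.5)/(28.2-(-6.2)) = 20.4/34.4 = 0.593

0.593


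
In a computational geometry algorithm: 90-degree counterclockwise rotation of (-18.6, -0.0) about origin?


90° CCW: (x,y) -> (-y, x)
(-18.6,0) -> (0, -18.6)

(0, -18.6)


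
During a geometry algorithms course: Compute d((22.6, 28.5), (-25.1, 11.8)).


dx=-47.7, dy=-16.7
d^2 = (-47.7)^2 + (-16.7)^2 = 2554.18
d = sqrt(2554.18) = 50.5389

50.5389


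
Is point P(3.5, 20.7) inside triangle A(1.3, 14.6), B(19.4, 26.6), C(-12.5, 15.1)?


Cross products: AB x AP = 84.01, BC x BP = 5.36, CA x CP = 85.28
All same sign? yes

Yes, inside


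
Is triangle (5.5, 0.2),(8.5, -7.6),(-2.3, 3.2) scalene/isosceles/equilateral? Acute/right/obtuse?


Side lengths squared: AB^2=69.84, BC^2=233.28, CA^2=69.84
Sorted: [69.84, 69.84, 233.28]
By sides: Isosceles, By angles: Obtuse

Isosceles, Obtuse


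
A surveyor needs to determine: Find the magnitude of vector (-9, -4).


|u| = sqrt((-9)^2 + (-4)^2) = sqrt(97) = 9.8489

9.8489


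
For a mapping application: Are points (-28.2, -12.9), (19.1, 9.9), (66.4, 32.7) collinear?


Cross product: (19.1-(-28.2))*(32.7-(-12.9)) - (9.9-(-12.9))*(66.4-(-28.2))
= 0

Yes, collinear


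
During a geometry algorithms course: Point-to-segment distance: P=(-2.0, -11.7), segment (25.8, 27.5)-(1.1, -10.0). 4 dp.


Project P onto AB: t = 1 (clamped to [0,1])
Closest point on segment: (1.1, -10)
Distance: 3.5355

3.5355


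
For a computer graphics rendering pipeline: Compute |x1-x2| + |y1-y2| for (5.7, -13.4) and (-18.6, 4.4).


|5.7-(-18.6)| + |(-13.4)-4.4| = 24.3 + 17.8 = 42.1

42.1


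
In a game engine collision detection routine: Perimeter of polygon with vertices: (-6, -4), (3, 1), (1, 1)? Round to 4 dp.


Sides: (-6, -4)->(3, 1): sqrt(106) = 10.29563, (3, 1)->(1, 1): sqrt(4) = 2, (1, 1)->(-6, -4): sqrt(74) = 8.602325
Sum = 20.897955
Perimeter = 20.898

20.898


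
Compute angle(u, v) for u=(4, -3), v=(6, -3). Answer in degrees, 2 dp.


u.v = 33, |u| = sqrt(25) = 5, |v| = sqrt(45) = 6.7082
cos(theta) = u.v/(|u||v|) = 33/sqrt(1125) = 0.98387
theta = acos(0.98387) = 10.3 degrees

10.3 degrees


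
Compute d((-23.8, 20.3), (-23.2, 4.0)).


dx=0.6, dy=-16.3
d^2 = 0.6^2 + (-16.3)^2 = 266.05
d = sqrt(266.05) = 16.311

16.311


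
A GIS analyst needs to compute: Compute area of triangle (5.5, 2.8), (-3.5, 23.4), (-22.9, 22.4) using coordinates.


Area = |x_A(y_B-y_C) + x_B(y_C-y_A) + x_C(y_A-y_B)|/2
= |5.5 + (-68.6) + 471.74|/2
= 408.64/2 = 204.32

204.32


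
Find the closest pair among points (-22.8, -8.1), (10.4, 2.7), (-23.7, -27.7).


d(P0,P1) = 34.9125, d(P0,P2) = 19.6207, d(P1,P2) = 45.6834
Closest: P0 and P2

Closest pair: (-22.8, -8.1) and (-23.7, -27.7), distance = 19.6207


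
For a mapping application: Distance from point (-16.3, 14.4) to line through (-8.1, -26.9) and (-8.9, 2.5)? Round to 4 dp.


|cross product| = 208.04
|line direction| = sqrt(865) = 29.4109
Distance = 208.04/sqrt(865) = 7.0736

7.0736


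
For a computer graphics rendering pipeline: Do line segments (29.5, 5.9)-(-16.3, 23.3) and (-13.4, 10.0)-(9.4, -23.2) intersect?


Cross products: d1=1330.8, d2=206.96, d3=558.68, d4=1682.52
d1*d2 < 0 and d3*d4 < 0? no

No, they don't intersect


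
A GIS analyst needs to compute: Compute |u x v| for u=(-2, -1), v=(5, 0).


|u x v| = |(-2)*0 - (-1)*5|
= |0 - (-5)| = 5

5


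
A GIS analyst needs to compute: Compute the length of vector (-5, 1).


|u| = sqrt((-5)^2 + 1^2) = sqrt(26) = 5.099

5.099


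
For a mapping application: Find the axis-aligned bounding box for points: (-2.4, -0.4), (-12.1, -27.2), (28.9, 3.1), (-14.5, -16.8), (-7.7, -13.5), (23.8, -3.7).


x range: [-14.5, 28.9]
y range: [-27.2, 3.1]
Bounding box: (-14.5,-27.2) to (28.9,3.1)

(-14.5,-27.2) to (28.9,3.1)


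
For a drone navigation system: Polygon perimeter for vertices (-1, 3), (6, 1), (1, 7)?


Sides: (-1, 3)->(6, 1): sqrt(53) = 7.28011, (6, 1)->(1, 7): sqrt(61) = 7.81025, (1, 7)->(-1, 3): sqrt(20) = 4.472136
Sum = 19.562496
Perimeter = 19.5625

19.5625


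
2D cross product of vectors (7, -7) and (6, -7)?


u x v = u_x*v_y - u_y*v_x = 7*(-7) - (-7)*6
= (-49) - (-42) = -7

-7


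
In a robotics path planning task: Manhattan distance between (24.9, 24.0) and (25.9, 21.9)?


|24.9-25.9| + |24-21.9| = 1 + 2.1 = 3.1

3.1


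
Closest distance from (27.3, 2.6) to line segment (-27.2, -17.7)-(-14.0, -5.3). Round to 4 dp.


Project P onto AB: t = 1 (clamped to [0,1])
Closest point on segment: (-14, -5.3)
Distance: 42.0488

42.0488


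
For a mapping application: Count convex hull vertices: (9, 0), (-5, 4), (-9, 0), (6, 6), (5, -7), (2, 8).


Convex hull vertices (CCW): (-9, 0), (5, -7), (9, 0), (6, 6), (2, 8), (-5, 4)
Count = 6

6


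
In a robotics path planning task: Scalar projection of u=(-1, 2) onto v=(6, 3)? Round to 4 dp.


u.v = 0, |v| = sqrt(45) = 6.7082
Scalar projection = u.v / |v| = 0 / sqrt(45) = 0

0


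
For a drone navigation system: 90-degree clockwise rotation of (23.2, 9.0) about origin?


90° CW: (x,y) -> (y, -x)
(23.2,9) -> (9, -23.2)

(9, -23.2)


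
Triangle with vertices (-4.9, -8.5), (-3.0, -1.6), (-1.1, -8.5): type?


Side lengths squared: AB^2=51.22, BC^2=51.22, CA^2=14.44
Sorted: [14.44, 51.22, 51.22]
By sides: Isosceles, By angles: Acute

Isosceles, Acute


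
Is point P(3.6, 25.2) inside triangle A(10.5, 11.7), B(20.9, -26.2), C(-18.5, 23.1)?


Cross products: AB x AP = -121.11, BC x BP = -1172.27, CA x CP = 312.84
All same sign? no

No, outside


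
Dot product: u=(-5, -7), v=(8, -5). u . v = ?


u . v = u_x*v_x + u_y*v_y = (-5)*8 + (-7)*(-5)
= (-40) + 35 = -5

-5


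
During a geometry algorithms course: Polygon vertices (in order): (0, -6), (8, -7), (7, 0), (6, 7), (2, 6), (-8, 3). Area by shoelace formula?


Shoelace sum: (0*(-7) - 8*(-6)) + (8*0 - 7*(-7)) + (7*7 - 6*0) + (6*6 - 2*7) + (2*3 - (-8)*6) + ((-8)*(-6) - 0*3)
= 270
Area = |270|/2 = 135

135


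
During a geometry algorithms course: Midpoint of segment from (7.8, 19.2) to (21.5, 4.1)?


M = ((7.8+21.5)/2, (19.2+4.1)/2)
= (14.65, 11.65)

(14.65, 11.65)


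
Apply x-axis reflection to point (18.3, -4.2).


Reflection over x-axis: (x,y) -> (x,-y)
(18.3, -4.2) -> (18.3, 4.2)

(18.3, 4.2)


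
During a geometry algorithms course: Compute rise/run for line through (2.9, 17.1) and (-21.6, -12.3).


slope = (y2-y1)/(x2-x1) = ((-12.3)-17.1)/((-21.6)-2.9) = (-29.4)/(-24.5) = 1.2

1.2


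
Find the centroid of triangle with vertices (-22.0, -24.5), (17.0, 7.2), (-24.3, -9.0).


Centroid = ((x_A+x_B+x_C)/3, (y_A+y_B+y_C)/3)
= (((-22)+17+(-24.3))/3, ((-24.5)+7.2+(-9))/3)
= (-9.7667, -8.7667)

(-9.7667, -8.7667)


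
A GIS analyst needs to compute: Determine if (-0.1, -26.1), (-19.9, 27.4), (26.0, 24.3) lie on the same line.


Cross product: ((-19.9)-(-0.1))*(24.3-(-26.1)) - (27.4-(-26.1))*(26-(-0.1))
= -2394.27

No, not collinear


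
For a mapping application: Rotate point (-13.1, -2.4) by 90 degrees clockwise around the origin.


90° CW: (x,y) -> (y, -x)
(-13.1,-2.4) -> (-2.4, 13.1)

(-2.4, 13.1)


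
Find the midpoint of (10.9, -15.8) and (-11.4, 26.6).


M = ((10.9+(-11.4))/2, ((-15.8)+26.6)/2)
= (-0.25, 5.4)

(-0.25, 5.4)


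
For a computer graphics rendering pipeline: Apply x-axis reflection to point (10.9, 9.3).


Reflection over x-axis: (x,y) -> (x,-y)
(10.9, 9.3) -> (10.9, -9.3)

(10.9, -9.3)


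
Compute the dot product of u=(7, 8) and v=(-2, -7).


u . v = u_x*v_x + u_y*v_y = 7*(-2) + 8*(-7)
= (-14) + (-56) = -70

-70


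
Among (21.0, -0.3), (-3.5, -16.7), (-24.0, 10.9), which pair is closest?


d(P0,P1) = 29.4824, d(P0,P2) = 46.3728, d(P1,P2) = 34.3804
Closest: P0 and P1

Closest pair: (21.0, -0.3) and (-3.5, -16.7), distance = 29.4824


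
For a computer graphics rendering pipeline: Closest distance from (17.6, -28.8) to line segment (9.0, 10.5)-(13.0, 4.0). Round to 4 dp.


Project P onto AB: t = 1 (clamped to [0,1])
Closest point on segment: (13, 4)
Distance: 33.121

33.121


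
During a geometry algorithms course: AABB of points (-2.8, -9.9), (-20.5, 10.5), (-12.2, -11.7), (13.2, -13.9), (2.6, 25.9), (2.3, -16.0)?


x range: [-20.5, 13.2]
y range: [-16, 25.9]
Bounding box: (-20.5,-16) to (13.2,25.9)

(-20.5,-16) to (13.2,25.9)


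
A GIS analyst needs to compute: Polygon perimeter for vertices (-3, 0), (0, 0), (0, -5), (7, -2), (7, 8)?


Sides: (-3, 0)->(0, 0): sqrt(9) = 3, (0, 0)->(0, -5): sqrt(25) = 5, (0, -5)->(7, -2): sqrt(58) = 7.615773, (7, -2)->(7, 8): sqrt(100) = 10, (7, 8)->(-3, 0): sqrt(164) = 12.806248
Sum = 38.422021
Perimeter = 38.422

38.422


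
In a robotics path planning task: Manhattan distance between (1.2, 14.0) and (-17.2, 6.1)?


|1.2-(-17.2)| + |14-6.1| = 18.4 + 7.9 = 26.3

26.3


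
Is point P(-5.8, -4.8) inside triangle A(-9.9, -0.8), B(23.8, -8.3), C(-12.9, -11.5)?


Cross products: AB x AP = -104.05, BC x BP = -223.17, CA x CP = -55.87
All same sign? yes

Yes, inside


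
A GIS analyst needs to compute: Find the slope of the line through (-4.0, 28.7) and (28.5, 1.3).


slope = (y2-y1)/(x2-x1) = (1.3-28.7)/(28.5-(-4)) = (-27.4)/32.5 = -0.8431

-0.8431


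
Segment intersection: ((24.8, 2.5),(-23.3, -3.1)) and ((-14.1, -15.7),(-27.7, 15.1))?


Cross products: d1=-1445.64, d2=112, d3=657.58, d4=-900.06
d1*d2 < 0 and d3*d4 < 0? yes

Yes, they intersect


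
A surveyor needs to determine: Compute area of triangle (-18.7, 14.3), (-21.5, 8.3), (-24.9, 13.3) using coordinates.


Area = |x_A(y_B-y_C) + x_B(y_C-y_A) + x_C(y_A-y_B)|/2
= |93.5 + 21.5 + (-149.4)|/2
= 34.4/2 = 17.2

17.2


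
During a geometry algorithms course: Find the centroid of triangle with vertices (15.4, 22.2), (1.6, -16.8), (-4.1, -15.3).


Centroid = ((x_A+x_B+x_C)/3, (y_A+y_B+y_C)/3)
= ((15.4+1.6+(-4.1))/3, (22.2+(-16.8)+(-15.3))/3)
= (4.3, -3.3)

(4.3, -3.3)


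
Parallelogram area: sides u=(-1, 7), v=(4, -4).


|u x v| = |(-1)*(-4) - 7*4|
= |4 - 28| = 24

24


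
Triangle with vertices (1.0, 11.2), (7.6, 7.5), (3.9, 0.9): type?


Side lengths squared: AB^2=57.25, BC^2=57.25, CA^2=114.5
Sorted: [57.25, 57.25, 114.5]
By sides: Isosceles, By angles: Right

Isosceles, Right


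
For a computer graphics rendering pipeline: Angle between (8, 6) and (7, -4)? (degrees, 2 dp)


u.v = 32, |u| = sqrt(100) = 10, |v| = sqrt(65) = 8.0623
cos(theta) = u.v/(|u||v|) = 32/sqrt(6500) = 0.396911
theta = acos(0.396911) = 66.61 degrees

66.61 degrees


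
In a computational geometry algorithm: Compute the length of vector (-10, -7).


|u| = sqrt((-10)^2 + (-7)^2) = sqrt(149) = 12.2066

12.2066


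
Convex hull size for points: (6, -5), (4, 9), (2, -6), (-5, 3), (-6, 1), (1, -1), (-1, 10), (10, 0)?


Convex hull vertices (CCW): (-6, 1), (2, -6), (6, -5), (10, 0), (4, 9), (-1, 10), (-5, 3)
Count = 7

7


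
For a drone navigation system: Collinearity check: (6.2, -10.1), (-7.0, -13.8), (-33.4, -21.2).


Cross product: ((-7)-6.2)*((-21.2)-(-10.1)) - ((-13.8)-(-10.1))*((-33.4)-6.2)
= 0

Yes, collinear


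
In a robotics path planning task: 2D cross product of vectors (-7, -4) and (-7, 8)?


u x v = u_x*v_y - u_y*v_x = (-7)*8 - (-4)*(-7)
= (-56) - 28 = -84

-84


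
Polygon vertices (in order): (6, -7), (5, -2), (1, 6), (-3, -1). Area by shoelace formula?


Shoelace sum: (6*(-2) - 5*(-7)) + (5*6 - 1*(-2)) + (1*(-1) - (-3)*6) + ((-3)*(-7) - 6*(-1))
= 99
Area = |99|/2 = 49.5

49.5


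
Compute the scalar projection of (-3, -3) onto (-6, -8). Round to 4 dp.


u.v = 42, |v| = sqrt(100) = 10
Scalar projection = u.v / |v| = 42 / sqrt(100) = 4.2

4.2


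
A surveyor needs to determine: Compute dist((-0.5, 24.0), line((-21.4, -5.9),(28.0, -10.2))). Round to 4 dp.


|cross product| = 1566.93
|line direction| = sqrt(2458.85) = 49.5868
Distance = 1566.93/sqrt(2458.85) = 31.5997

31.5997


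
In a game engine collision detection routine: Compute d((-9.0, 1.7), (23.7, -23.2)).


dx=32.7, dy=-24.9
d^2 = 32.7^2 + (-24.9)^2 = 1689.3
d = sqrt(1689.3) = 41.1011

41.1011


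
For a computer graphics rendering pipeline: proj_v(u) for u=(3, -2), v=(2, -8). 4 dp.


u.v = 22, |v| = sqrt(68) = 8.2462
Scalar projection = u.v / |v| = 22 / sqrt(68) = 2.6679

2.6679


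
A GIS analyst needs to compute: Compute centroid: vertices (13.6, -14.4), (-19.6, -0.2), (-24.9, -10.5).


Centroid = ((x_A+x_B+x_C)/3, (y_A+y_B+y_C)/3)
= ((13.6+(-19.6)+(-24.9))/3, ((-14.4)+(-0.2)+(-10.5))/3)
= (-10.3, -8.3667)

(-10.3, -8.3667)


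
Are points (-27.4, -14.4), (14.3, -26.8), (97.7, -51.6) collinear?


Cross product: (14.3-(-27.4))*((-51.6)-(-14.4)) - ((-26.8)-(-14.4))*(97.7-(-27.4))
= 0

Yes, collinear


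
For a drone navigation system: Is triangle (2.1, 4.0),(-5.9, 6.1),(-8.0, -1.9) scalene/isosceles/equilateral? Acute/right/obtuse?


Side lengths squared: AB^2=68.41, BC^2=68.41, CA^2=136.82
Sorted: [68.41, 68.41, 136.82]
By sides: Isosceles, By angles: Right

Isosceles, Right


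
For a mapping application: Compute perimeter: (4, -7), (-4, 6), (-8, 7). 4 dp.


Sides: (4, -7)->(-4, 6): sqrt(233) = 15.264338, (-4, 6)->(-8, 7): sqrt(17) = 4.123106, (-8, 7)->(4, -7): sqrt(340) = 18.439089
Sum = 37.826533
Perimeter = 37.8265

37.8265


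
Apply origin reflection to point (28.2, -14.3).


Reflection over origin: (x,y) -> (-x,-y)
(28.2, -14.3) -> (-28.2, 14.3)

(-28.2, 14.3)


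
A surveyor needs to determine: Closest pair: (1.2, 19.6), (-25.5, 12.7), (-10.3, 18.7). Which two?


d(P0,P1) = 27.5772, d(P0,P2) = 11.5352, d(P1,P2) = 16.3414
Closest: P0 and P2

Closest pair: (1.2, 19.6) and (-10.3, 18.7), distance = 11.5352


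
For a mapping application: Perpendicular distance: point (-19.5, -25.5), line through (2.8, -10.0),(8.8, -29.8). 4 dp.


|cross product| = 534.54
|line direction| = sqrt(428.04) = 20.6891
Distance = 534.54/sqrt(428.04) = 25.8368

25.8368


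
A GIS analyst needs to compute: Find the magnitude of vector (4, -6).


|u| = sqrt(4^2 + (-6)^2) = sqrt(52) = 7.2111

7.2111


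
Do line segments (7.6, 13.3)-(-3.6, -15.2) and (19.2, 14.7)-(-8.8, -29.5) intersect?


Cross products: d1=-473.52, d2=-170.56, d3=314.92, d4=11.96
d1*d2 < 0 and d3*d4 < 0? no

No, they don't intersect


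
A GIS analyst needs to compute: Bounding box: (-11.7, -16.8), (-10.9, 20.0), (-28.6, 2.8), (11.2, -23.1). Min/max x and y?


x range: [-28.6, 11.2]
y range: [-23.1, 20]
Bounding box: (-28.6,-23.1) to (11.2,20)

(-28.6,-23.1) to (11.2,20)


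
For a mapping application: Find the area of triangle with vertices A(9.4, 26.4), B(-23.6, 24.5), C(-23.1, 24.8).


Area = |x_A(y_B-y_C) + x_B(y_C-y_A) + x_C(y_A-y_B)|/2
= |(-2.82) + 37.76 + (-43.89)|/2
= 8.95/2 = 4.475

4.475


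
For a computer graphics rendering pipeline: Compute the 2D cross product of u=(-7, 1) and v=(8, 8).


u x v = u_x*v_y - u_y*v_x = (-7)*8 - 1*8
= (-56) - 8 = -64

-64


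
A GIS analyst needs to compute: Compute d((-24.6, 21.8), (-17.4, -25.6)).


dx=7.2, dy=-47.4
d^2 = 7.2^2 + (-47.4)^2 = 2298.6
d = sqrt(2298.6) = 47.9437

47.9437


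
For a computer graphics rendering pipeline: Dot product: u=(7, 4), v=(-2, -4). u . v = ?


u . v = u_x*v_x + u_y*v_y = 7*(-2) + 4*(-4)
= (-14) + (-16) = -30

-30


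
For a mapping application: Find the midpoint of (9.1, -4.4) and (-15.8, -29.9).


M = ((9.1+(-15.8))/2, ((-4.4)+(-29.9))/2)
= (-3.35, -17.15)

(-3.35, -17.15)


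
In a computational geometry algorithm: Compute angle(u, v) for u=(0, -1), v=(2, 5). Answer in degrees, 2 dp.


u.v = -5, |u| = sqrt(1) = 1, |v| = sqrt(29) = 5.3852
cos(theta) = u.v/(|u||v|) = -5/sqrt(29) = -0.928477
theta = acos(-0.928477) = 158.2 degrees

158.2 degrees


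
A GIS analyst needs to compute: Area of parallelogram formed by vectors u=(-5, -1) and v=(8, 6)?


|u x v| = |(-5)*6 - (-1)*8|
= |(-30) - (-8)| = 22

22


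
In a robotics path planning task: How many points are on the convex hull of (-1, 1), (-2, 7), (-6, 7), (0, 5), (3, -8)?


Convex hull vertices (CCW): (-6, 7), (3, -8), (0, 5), (-2, 7)
Count = 4

4


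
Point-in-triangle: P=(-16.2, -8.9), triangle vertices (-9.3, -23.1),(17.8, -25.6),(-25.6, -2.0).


Cross products: AB x AP = 367.57, BC x BP = 77.62, CA x CP = 85.87
All same sign? yes

Yes, inside


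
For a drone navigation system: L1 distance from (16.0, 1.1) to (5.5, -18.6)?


|16-5.5| + |1.1-(-18.6)| = 10.5 + 19.7 = 30.2

30.2


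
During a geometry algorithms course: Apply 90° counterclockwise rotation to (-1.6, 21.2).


90° CCW: (x,y) -> (-y, x)
(-1.6,21.2) -> (-21.2, -1.6)

(-21.2, -1.6)


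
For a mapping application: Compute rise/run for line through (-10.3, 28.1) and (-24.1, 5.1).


slope = (y2-y1)/(x2-x1) = (5.1-28.1)/((-24.1)-(-10.3)) = (-23)/(-13.8) = 1.6667

1.6667


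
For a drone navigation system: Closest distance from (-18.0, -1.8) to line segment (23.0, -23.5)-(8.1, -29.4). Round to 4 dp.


Project P onto AB: t = 1 (clamped to [0,1])
Closest point on segment: (8.1, -29.4)
Distance: 37.9864

37.9864


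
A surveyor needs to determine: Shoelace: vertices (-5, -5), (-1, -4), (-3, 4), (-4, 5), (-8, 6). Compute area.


Shoelace sum: ((-5)*(-4) - (-1)*(-5)) + ((-1)*4 - (-3)*(-4)) + ((-3)*5 - (-4)*4) + ((-4)*6 - (-8)*5) + ((-8)*(-5) - (-5)*6)
= 86
Area = |86|/2 = 43

43


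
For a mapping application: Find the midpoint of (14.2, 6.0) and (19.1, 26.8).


M = ((14.2+19.1)/2, (6+26.8)/2)
= (16.65, 16.4)

(16.65, 16.4)


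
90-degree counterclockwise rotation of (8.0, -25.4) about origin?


90° CCW: (x,y) -> (-y, x)
(8,-25.4) -> (25.4, 8)

(25.4, 8)


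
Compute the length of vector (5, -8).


|u| = sqrt(5^2 + (-8)^2) = sqrt(89) = 9.434

9.434


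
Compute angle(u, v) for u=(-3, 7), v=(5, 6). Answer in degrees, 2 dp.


u.v = 27, |u| = sqrt(58) = 7.6158, |v| = sqrt(61) = 7.8102
cos(theta) = u.v/(|u||v|) = 27/sqrt(3538) = 0.453926
theta = acos(0.453926) = 63 degrees

63 degrees


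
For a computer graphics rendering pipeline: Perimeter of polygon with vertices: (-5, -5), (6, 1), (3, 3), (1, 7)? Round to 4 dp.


Sides: (-5, -5)->(6, 1): sqrt(157) = 12.529964, (6, 1)->(3, 3): sqrt(13) = 3.605551, (3, 3)->(1, 7): sqrt(20) = 4.472136, (1, 7)->(-5, -5): sqrt(180) = 13.416408
Sum = 34.024059
Perimeter = 34.0241

34.0241


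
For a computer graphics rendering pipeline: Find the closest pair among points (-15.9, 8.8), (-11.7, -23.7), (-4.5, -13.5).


d(P0,P1) = 32.7703, d(P0,P2) = 25.045, d(P1,P2) = 12.4852
Closest: P1 and P2

Closest pair: (-11.7, -23.7) and (-4.5, -13.5), distance = 12.4852


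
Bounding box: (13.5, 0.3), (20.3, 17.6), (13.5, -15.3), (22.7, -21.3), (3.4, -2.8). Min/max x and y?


x range: [3.4, 22.7]
y range: [-21.3, 17.6]
Bounding box: (3.4,-21.3) to (22.7,17.6)

(3.4,-21.3) to (22.7,17.6)


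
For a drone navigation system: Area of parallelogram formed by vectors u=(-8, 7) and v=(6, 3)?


|u x v| = |(-8)*3 - 7*6|
= |(-24) - 42| = 66

66


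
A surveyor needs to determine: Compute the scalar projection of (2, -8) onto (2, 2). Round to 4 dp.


u.v = -12, |v| = sqrt(8) = 2.8284
Scalar projection = u.v / |v| = -12 / sqrt(8) = -4.2426

-4.2426


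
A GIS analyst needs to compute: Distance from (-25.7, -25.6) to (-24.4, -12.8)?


dx=1.3, dy=12.8
d^2 = 1.3^2 + 12.8^2 = 165.53
d = sqrt(165.53) = 12.8658

12.8658


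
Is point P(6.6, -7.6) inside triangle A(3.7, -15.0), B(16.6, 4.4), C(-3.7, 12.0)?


Cross products: AB x AP = 39.2, BC x BP = 319.6, CA x CP = 133.06
All same sign? yes

Yes, inside


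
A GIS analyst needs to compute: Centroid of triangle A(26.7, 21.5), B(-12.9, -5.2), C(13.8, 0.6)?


Centroid = ((x_A+x_B+x_C)/3, (y_A+y_B+y_C)/3)
= ((26.7+(-12.9)+13.8)/3, (21.5+(-5.2)+0.6)/3)
= (9.2, 5.6333)

(9.2, 5.6333)


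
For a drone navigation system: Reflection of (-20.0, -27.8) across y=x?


Reflection over y=x: (x,y) -> (y,x)
(-20, -27.8) -> (-27.8, -20)

(-27.8, -20)


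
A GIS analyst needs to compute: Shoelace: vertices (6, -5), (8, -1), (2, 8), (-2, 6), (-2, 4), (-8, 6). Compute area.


Shoelace sum: (6*(-1) - 8*(-5)) + (8*8 - 2*(-1)) + (2*6 - (-2)*8) + ((-2)*4 - (-2)*6) + ((-2)*6 - (-8)*4) + ((-8)*(-5) - 6*6)
= 156
Area = |156|/2 = 78

78


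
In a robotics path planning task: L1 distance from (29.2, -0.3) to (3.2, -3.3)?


|29.2-3.2| + |(-0.3)-(-3.3)| = 26 + 3 = 29

29


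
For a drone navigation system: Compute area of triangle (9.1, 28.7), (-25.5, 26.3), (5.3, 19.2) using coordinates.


Area = |x_A(y_B-y_C) + x_B(y_C-y_A) + x_C(y_A-y_B)|/2
= |64.61 + 242.25 + 12.72|/2
= 319.58/2 = 159.79

159.79


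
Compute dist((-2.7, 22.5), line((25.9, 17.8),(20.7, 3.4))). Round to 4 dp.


|cross product| = 436.28
|line direction| = sqrt(234.4) = 15.3101
Distance = 436.28/sqrt(234.4) = 28.4962

28.4962


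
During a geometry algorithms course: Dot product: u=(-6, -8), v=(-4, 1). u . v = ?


u . v = u_x*v_x + u_y*v_y = (-6)*(-4) + (-8)*1
= 24 + (-8) = 16

16


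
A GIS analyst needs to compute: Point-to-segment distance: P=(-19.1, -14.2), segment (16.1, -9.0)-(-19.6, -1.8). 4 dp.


Project P onto AB: t = 0.9192 (clamped to [0,1])
Closest point on segment: (-16.7164, -2.3816)
Distance: 12.0564

12.0564


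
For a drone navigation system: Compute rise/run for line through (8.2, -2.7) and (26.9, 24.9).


slope = (y2-y1)/(x2-x1) = (24.9-(-2.7))/(26.9-8.2) = 27.6/18.7 = 1.4759

1.4759


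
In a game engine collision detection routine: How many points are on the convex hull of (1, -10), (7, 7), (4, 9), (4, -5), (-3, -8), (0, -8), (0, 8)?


Convex hull vertices (CCW): (-3, -8), (1, -10), (4, -5), (7, 7), (4, 9), (0, 8)
Count = 6

6


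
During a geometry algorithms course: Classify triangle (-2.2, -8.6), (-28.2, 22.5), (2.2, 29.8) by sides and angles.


Side lengths squared: AB^2=1643.21, BC^2=977.45, CA^2=1493.92
Sorted: [977.45, 1493.92, 1643.21]
By sides: Scalene, By angles: Acute

Scalene, Acute


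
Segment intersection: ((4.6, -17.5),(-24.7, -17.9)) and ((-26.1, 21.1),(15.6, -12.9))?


Cross products: d1=-565.82, d2=-1578.7, d3=-1143.26, d4=-130.38
d1*d2 < 0 and d3*d4 < 0? no

No, they don't intersect


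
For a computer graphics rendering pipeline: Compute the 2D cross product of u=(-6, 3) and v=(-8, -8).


u x v = u_x*v_y - u_y*v_x = (-6)*(-8) - 3*(-8)
= 48 - (-24) = 72

72


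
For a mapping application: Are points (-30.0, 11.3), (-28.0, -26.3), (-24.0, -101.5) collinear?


Cross product: ((-28)-(-30))*((-101.5)-11.3) - ((-26.3)-11.3)*((-24)-(-30))
= 0

Yes, collinear


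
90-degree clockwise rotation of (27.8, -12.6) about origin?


90° CW: (x,y) -> (y, -x)
(27.8,-12.6) -> (-12.6, -27.8)

(-12.6, -27.8)


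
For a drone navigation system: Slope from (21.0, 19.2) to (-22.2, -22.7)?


slope = (y2-y1)/(x2-x1) = ((-22.7)-19.2)/((-22.2)-21) = (-41.9)/(-43.2) = 0.9699

0.9699


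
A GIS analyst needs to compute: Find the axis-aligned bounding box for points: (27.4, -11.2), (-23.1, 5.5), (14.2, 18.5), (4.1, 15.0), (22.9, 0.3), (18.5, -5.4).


x range: [-23.1, 27.4]
y range: [-11.2, 18.5]
Bounding box: (-23.1,-11.2) to (27.4,18.5)

(-23.1,-11.2) to (27.4,18.5)


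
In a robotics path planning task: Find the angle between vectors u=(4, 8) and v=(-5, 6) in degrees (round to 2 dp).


u.v = 28, |u| = sqrt(80) = 8.9443, |v| = sqrt(61) = 7.8102
cos(theta) = u.v/(|u||v|) = 28/sqrt(4880) = 0.400819
theta = acos(0.400819) = 66.37 degrees

66.37 degrees


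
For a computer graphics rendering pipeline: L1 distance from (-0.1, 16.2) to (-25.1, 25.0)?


|(-0.1)-(-25.1)| + |16.2-25| = 25 + 8.8 = 33.8

33.8


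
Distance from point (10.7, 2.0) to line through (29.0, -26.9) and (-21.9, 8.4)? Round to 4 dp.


|cross product| = 825.02
|line direction| = sqrt(3836.9) = 61.9427
Distance = 825.02/sqrt(3836.9) = 13.3191

13.3191


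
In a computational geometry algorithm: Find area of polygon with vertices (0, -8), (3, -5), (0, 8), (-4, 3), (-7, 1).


Shoelace sum: (0*(-5) - 3*(-8)) + (3*8 - 0*(-5)) + (0*3 - (-4)*8) + ((-4)*1 - (-7)*3) + ((-7)*(-8) - 0*1)
= 153
Area = |153|/2 = 76.5

76.5


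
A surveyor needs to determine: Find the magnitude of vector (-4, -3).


|u| = sqrt((-4)^2 + (-3)^2) = sqrt(25) = 5

5


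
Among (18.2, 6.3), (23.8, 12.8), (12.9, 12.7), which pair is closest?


d(P0,P1) = 8.5796, d(P0,P2) = 8.3096, d(P1,P2) = 10.9005
Closest: P0 and P2

Closest pair: (18.2, 6.3) and (12.9, 12.7), distance = 8.3096


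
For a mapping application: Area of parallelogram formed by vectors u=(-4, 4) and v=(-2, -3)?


|u x v| = |(-4)*(-3) - 4*(-2)|
= |12 - (-8)| = 20

20


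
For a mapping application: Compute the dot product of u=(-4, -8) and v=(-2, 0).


u . v = u_x*v_x + u_y*v_y = (-4)*(-2) + (-8)*0
= 8 + 0 = 8

8


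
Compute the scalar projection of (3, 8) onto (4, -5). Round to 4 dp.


u.v = -28, |v| = sqrt(41) = 6.4031
Scalar projection = u.v / |v| = -28 / sqrt(41) = -4.3729

-4.3729


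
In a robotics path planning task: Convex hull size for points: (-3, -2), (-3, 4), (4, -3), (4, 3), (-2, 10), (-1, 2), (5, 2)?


Convex hull vertices (CCW): (-3, -2), (4, -3), (5, 2), (-2, 10), (-3, 4)
Count = 5

5


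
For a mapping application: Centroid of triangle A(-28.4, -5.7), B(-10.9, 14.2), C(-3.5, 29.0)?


Centroid = ((x_A+x_B+x_C)/3, (y_A+y_B+y_C)/3)
= (((-28.4)+(-10.9)+(-3.5))/3, ((-5.7)+14.2+29)/3)
= (-14.2667, 12.5)

(-14.2667, 12.5)


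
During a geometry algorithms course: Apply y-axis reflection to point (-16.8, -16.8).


Reflection over y-axis: (x,y) -> (-x,y)
(-16.8, -16.8) -> (16.8, -16.8)

(16.8, -16.8)


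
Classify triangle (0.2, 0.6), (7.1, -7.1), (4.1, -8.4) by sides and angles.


Side lengths squared: AB^2=106.9, BC^2=10.69, CA^2=96.21
Sorted: [10.69, 96.21, 106.9]
By sides: Scalene, By angles: Right

Scalene, Right


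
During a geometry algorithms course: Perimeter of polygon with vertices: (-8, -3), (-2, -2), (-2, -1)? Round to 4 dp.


Sides: (-8, -3)->(-2, -2): sqrt(37) = 6.082763, (-2, -2)->(-2, -1): sqrt(1) = 1, (-2, -1)->(-8, -3): sqrt(40) = 6.324555
Sum = 13.407318
Perimeter = 13.4073

13.4073
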